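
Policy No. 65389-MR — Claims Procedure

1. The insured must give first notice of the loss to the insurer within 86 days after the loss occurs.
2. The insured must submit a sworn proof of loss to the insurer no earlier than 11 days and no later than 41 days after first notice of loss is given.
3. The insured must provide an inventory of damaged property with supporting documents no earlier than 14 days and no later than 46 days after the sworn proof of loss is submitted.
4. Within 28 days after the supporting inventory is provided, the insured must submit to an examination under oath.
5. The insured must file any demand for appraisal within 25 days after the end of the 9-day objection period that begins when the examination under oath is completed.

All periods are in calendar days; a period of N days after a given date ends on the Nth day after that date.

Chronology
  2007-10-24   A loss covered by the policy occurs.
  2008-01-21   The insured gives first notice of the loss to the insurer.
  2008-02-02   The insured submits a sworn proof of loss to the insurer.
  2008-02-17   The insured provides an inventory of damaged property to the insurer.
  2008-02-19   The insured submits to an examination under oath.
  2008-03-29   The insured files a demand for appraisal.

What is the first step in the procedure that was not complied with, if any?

Step 1 — counting 86 days from 2007-10-24 (when the loss occurs) gives a deadline of 2008-01-18; done 2008-01-21 — 3 days late.

Step 1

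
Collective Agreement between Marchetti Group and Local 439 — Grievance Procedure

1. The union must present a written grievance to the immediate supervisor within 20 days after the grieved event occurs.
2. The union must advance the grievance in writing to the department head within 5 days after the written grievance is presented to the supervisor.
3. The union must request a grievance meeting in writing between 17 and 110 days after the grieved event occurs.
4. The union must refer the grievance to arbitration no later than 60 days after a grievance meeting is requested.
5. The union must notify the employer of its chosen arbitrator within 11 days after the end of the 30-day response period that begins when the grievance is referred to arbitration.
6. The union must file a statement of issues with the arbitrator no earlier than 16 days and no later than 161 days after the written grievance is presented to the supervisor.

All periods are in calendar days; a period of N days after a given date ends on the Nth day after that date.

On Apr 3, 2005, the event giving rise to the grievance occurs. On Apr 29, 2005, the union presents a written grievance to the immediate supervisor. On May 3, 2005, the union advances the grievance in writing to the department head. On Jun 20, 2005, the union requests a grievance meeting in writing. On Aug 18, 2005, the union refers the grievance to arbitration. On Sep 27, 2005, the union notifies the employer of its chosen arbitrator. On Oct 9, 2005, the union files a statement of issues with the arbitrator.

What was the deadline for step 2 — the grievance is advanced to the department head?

Step 2 runs from Apr 29, 2005, when the written grievance is presented to the supervisor. 5 days after Apr 29, 2005 is May 4, 2005.

May 4, 2005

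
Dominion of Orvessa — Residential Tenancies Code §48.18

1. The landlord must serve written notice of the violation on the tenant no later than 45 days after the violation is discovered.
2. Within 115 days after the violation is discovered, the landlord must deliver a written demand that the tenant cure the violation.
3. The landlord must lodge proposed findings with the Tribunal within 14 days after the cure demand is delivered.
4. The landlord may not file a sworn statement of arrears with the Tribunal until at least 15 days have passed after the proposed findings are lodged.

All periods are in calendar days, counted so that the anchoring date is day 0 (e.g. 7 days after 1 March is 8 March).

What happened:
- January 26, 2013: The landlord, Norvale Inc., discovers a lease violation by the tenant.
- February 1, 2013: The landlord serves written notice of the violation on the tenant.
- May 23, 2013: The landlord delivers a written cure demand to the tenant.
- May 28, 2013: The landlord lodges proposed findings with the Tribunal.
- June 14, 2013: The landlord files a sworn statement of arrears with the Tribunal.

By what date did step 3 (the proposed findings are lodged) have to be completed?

Step 3 runs from May 23, 2013, when the cure demand is delivered. 14 days after May 23, 2013 is June 6, 2013.

June 6, 2013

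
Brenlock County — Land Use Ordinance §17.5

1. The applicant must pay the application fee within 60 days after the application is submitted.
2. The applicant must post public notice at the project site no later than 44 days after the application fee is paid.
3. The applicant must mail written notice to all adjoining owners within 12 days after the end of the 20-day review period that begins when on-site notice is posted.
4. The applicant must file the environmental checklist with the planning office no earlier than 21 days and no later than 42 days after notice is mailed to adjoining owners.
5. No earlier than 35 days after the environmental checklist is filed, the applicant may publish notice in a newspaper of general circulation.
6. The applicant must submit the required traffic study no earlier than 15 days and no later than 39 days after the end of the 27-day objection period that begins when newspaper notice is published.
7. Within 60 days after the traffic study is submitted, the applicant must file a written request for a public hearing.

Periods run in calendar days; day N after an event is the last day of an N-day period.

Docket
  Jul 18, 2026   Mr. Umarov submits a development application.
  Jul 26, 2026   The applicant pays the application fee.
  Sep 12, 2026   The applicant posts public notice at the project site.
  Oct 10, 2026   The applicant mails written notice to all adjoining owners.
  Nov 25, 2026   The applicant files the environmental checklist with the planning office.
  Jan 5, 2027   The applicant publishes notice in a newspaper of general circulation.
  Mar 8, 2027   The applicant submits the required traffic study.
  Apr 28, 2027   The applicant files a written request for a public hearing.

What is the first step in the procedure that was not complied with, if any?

(1) due by Jul 18, 2026 + 60 days = Sep 16, 2026; Jul 26, 2026 is within that limit.
(2) due by Jul 26, 2026 + 44 days = Sep 8, 2026; Sep 12, 2026 misses that deadline by 4 days.

Step 2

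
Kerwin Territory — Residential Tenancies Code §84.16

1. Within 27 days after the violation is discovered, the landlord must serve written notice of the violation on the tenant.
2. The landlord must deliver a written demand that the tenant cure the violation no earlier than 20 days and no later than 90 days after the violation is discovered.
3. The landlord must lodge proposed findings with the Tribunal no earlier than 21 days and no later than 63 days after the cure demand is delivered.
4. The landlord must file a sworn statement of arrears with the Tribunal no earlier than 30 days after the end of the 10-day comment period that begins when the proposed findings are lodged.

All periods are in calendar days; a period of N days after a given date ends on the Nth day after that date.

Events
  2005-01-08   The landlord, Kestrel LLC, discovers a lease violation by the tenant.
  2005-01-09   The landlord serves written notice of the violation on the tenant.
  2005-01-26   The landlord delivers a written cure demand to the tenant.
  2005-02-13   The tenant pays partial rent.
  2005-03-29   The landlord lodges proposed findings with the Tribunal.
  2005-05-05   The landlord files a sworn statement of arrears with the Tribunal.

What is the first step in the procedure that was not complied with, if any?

Step 2

Step 1: 27 days after 2005-01-08 (when the violation is discovered) is 2005-02-04; completed 2005-01-09, before the deadline.
Step 2: the window is 20–90 days after 2005-01-08 (when the violation is discovered), so 2005-01-28 through 2005-04-08; 2005-01-26 is 2 days too early.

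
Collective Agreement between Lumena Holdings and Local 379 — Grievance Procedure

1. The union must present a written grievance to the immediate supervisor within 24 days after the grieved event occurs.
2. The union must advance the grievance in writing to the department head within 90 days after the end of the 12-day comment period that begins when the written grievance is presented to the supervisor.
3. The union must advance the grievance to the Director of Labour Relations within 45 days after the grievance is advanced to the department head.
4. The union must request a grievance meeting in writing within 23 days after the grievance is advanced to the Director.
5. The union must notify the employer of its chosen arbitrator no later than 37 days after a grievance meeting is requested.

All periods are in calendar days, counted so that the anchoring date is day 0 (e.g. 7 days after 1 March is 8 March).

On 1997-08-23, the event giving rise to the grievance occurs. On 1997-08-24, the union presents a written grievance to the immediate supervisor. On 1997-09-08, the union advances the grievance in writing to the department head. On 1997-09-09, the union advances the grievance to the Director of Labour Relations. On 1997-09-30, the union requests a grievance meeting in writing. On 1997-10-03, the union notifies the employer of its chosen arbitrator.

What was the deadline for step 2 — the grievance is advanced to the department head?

1997-12-04

The written grievance is presented to the supervisor on 1997-08-24; the 12-day comment period therefore ends 1997-09-05, and step 2 runs from that date. 90 days after 1997-09-05 is 1997-12-04.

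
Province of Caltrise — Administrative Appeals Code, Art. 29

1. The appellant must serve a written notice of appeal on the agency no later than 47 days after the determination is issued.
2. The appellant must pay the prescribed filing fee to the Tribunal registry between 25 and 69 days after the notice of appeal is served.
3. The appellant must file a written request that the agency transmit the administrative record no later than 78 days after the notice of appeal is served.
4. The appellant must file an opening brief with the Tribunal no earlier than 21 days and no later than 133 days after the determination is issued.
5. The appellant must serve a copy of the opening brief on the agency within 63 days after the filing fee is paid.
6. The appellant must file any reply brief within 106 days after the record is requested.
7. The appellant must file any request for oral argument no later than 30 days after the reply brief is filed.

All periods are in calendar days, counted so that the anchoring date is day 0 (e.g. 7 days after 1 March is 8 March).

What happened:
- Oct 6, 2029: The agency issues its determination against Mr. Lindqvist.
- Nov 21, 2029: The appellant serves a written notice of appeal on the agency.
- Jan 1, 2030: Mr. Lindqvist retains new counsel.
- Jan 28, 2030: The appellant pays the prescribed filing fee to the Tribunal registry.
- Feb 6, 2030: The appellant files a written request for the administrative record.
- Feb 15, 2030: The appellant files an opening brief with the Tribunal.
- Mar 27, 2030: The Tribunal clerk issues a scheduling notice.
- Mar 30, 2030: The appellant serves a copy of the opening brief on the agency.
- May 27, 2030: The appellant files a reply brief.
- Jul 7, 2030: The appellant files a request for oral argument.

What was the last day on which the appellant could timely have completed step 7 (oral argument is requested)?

Jun 26, 2030

Step 7 runs from May 27, 2030, when the reply brief is filed. 30 days after May 27, 2030 is Jun 26, 2030.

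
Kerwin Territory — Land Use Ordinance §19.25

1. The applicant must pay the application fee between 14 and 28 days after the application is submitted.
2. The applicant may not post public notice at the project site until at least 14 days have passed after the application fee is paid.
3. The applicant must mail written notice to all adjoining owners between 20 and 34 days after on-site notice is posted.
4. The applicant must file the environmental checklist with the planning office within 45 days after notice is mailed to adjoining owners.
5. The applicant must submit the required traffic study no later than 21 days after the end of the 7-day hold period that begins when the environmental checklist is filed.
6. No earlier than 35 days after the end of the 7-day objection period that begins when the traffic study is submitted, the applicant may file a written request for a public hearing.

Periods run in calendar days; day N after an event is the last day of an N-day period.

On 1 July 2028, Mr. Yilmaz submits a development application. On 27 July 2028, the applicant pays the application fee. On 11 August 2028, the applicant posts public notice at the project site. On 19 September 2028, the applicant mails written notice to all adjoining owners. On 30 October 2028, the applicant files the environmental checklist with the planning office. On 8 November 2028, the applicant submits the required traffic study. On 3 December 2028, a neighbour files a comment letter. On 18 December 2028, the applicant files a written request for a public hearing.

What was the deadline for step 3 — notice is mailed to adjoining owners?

Step 3 runs from 11 August 2028, when on-site notice is posted. The window is 20–34 days after 11 August 2028; it closes on 14 September 2028.

14 September 2028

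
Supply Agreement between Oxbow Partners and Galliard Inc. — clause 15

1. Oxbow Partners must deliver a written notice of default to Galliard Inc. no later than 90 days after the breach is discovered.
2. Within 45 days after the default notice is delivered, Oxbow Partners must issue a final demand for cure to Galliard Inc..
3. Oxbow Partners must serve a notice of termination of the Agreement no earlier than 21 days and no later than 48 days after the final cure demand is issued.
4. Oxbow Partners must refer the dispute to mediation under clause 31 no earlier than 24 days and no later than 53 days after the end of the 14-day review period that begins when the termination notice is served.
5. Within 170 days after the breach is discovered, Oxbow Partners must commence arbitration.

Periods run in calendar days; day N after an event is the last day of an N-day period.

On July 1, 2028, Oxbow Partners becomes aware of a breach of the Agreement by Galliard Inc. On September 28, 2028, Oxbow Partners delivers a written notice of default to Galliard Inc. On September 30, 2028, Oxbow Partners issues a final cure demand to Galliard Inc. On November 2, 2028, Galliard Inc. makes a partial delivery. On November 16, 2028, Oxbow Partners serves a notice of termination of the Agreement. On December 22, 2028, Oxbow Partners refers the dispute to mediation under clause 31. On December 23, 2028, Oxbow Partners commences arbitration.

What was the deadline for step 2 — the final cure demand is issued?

Step 2 runs from September 28, 2028, when the default notice is delivered. 45 days after September 28, 2028 is November 12, 2028.

November 12, 2028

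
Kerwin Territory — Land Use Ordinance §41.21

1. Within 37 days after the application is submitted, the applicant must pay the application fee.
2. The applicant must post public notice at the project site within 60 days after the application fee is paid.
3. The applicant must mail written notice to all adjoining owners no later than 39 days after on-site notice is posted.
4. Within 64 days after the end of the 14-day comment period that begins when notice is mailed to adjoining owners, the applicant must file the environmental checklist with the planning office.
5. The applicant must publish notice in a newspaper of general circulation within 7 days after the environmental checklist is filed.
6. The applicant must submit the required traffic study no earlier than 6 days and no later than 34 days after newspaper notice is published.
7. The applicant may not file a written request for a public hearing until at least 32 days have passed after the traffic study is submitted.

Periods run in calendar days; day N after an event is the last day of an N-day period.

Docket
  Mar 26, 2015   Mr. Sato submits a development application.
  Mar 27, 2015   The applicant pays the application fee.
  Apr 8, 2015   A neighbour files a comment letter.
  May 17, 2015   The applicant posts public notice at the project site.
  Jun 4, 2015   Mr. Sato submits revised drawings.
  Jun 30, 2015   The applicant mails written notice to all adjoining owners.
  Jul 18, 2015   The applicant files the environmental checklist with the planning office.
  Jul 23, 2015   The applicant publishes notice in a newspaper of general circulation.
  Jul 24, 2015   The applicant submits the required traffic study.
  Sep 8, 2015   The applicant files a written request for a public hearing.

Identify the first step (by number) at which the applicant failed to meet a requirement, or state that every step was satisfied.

Step 1 — counting 37 days from Mar 26, 2015 (when the application is submitted) gives a deadline of May 2, 2015; completed Mar 27, 2015, before the deadline.
Step 2 — counting 60 days from Mar 27, 2015 (when the application fee is paid) gives a deadline of May 26, 2015; completed May 17, 2015, before the deadline.
Step 3 — counting 39 days from May 17, 2015 (when on-site notice is posted) gives a deadline of Jun 25, 2015; done Jun 30, 2015 — 5 days late.
The analysis stops there.

Step 3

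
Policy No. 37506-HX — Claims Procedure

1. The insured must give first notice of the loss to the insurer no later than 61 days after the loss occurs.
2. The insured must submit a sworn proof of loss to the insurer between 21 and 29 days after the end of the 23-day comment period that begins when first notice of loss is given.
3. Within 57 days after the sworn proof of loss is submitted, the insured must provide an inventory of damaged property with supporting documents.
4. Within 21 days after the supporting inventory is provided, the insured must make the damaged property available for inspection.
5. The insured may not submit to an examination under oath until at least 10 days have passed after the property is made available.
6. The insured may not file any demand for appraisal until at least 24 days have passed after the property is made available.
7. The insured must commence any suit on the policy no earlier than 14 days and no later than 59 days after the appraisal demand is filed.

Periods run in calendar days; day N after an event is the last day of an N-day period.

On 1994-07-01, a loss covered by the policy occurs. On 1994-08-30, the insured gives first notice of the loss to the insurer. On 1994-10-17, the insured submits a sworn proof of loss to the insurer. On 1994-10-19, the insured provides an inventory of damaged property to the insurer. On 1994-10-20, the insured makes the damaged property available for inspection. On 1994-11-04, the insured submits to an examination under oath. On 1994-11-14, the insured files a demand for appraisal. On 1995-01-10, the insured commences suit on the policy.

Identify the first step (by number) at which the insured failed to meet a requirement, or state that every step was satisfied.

(1) due by 1994-07-01 + 61 days = 1994-08-31; 1994-08-30 is within that limit.
(2) the permitted window runs from 1994-09-22 + 21 = 1994-10-13 to 1994-09-22 + 29 = 1994-10-21; done 1994-10-17 — within the window.
(3) due by 1994-10-17 + 57 days = 1994-12-13; completed 1994-10-19, before the deadline.
(4) due by 1994-10-19 + 21 days = 1994-11-09; completed 1994-10-20, before the deadline.
(5) permitted from 1994-10-20 + 10 days = 1994-10-30 onward; done 1994-11-04 — permitted.
(6) permitted from 1994-10-20 + 24 days = 1994-11-13 onward; done 1994-11-14, after the minimum wait.
(7) the permitted window runs from 1994-11-14 + 14 = 1994-11-28 to 1994-11-14 + 59 = 1995-01-12; 1995-01-10 falls inside that range.

None — every step was satisfied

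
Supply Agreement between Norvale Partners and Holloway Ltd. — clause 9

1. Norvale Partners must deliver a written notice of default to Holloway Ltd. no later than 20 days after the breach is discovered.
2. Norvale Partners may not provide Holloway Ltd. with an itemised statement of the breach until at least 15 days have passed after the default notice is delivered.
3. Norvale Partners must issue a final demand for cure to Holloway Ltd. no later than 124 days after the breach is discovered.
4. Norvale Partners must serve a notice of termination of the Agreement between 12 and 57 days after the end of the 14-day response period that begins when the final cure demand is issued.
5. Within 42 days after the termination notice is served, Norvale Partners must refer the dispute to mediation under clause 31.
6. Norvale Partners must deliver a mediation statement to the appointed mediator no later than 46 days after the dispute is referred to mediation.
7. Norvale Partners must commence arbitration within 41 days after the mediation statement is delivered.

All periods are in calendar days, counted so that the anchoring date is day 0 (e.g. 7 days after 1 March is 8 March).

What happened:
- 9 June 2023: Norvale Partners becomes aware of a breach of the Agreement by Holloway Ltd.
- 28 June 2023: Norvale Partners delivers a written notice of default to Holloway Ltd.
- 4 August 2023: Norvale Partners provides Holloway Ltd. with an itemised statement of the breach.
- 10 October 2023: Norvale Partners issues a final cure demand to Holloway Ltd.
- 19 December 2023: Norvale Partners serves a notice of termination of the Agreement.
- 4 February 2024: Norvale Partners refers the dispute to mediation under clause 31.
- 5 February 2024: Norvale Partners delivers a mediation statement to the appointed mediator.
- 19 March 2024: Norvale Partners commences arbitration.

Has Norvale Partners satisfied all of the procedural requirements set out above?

No

Step 1: 20 days after 9 June 2023 (when the breach is discovered) is 29 June 2023; 28 June 2023 is within that limit.
Step 2: the earliest permitted date is 15 days after 28 June 2023 (when the default notice is delivered), i.e. 13 July 2023; done 4 August 2023 — permitted.
Step 3: 124 days after 9 June 2023 (when the breach is discovered) is 11 October 2023; completed 10 October 2023, before the deadline.
Step 4: the window is 12–57 days after 24 October 2023 (end of the 14-day response period, which began when the final cure demand is issued on 10 October 2023), so 5 November 2023 through 20 December 2023; done 19 December 2023, which is between those dates.
Step 5: 42 days after 19 December 2023 (when the termination notice is served) is 30 January 2024; done 4 February 2024 — 5 days late.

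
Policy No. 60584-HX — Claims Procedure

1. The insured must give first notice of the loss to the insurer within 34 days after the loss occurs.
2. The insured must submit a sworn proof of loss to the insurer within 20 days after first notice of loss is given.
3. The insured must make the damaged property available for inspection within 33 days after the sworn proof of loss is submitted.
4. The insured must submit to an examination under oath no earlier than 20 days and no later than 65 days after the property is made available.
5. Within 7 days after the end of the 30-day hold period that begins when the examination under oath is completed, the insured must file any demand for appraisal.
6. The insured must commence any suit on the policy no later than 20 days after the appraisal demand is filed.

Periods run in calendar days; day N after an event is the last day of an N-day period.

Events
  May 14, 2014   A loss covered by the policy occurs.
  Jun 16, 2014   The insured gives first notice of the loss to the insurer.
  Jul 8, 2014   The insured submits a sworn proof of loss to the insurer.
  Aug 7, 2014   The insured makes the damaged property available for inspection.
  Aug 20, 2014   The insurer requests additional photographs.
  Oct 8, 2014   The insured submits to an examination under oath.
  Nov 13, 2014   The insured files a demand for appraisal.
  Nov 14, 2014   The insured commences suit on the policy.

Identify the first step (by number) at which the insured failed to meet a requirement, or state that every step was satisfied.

(1) due by May 14, 2014 + 34 days = Jun 17, 2014; done Jun 16, 2014 — timely.
(2) due by Jun 16, 2014 + 20 days = Jul 6, 2014; done Jul 8, 2014 — 2 days late.
Later steps need not be reached.

Step 2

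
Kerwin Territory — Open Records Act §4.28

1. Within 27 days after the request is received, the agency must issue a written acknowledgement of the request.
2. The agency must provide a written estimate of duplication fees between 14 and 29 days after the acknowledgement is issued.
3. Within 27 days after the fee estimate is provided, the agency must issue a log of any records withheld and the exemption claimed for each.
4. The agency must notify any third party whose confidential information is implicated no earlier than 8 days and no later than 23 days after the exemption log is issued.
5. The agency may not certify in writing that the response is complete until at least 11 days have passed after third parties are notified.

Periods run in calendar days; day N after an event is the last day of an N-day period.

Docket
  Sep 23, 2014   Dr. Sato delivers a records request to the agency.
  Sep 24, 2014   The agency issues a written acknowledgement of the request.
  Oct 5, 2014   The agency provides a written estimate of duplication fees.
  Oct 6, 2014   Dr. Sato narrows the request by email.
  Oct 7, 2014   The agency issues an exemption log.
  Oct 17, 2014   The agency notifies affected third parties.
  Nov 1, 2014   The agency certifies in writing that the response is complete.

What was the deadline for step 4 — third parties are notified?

Oct 30, 2014

Step 4 runs from Oct 7, 2014, when the exemption log is issued. The window is 8–23 days after Oct 7, 2014; it closes on Oct 30, 2014.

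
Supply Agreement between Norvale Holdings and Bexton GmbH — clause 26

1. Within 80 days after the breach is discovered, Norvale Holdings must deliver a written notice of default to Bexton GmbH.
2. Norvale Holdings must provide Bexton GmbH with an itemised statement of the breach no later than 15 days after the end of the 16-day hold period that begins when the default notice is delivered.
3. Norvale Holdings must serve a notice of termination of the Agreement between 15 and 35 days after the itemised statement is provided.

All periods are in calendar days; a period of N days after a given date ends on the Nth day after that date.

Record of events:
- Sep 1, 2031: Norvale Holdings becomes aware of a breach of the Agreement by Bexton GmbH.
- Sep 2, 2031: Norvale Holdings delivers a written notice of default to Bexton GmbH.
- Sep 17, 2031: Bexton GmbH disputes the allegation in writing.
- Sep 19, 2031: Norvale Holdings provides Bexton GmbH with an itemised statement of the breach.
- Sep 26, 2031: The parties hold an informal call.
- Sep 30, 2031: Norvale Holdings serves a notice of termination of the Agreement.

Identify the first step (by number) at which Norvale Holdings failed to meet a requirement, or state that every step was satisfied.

Step 1: 80 days after Sep 1, 2031 (when the breach is discovered) is Nov 20, 2031; done Sep 2, 2031 — timely.
Step 2: 15 days after Sep 18, 2031 (end of the 16-day hold period, which began when the default notice is delivered on Sep 2, 2031) is Oct 3, 2031; Sep 19, 2031 is within that limit.
Step 3: the window is 15–35 days after Sep 19, 2031 (when the itemised statement is provided), so Oct 4, 2031 through Oct 24, 2031; Sep 30, 2031 is 4 days too early.
That is the first point of non-compliance.

Step 3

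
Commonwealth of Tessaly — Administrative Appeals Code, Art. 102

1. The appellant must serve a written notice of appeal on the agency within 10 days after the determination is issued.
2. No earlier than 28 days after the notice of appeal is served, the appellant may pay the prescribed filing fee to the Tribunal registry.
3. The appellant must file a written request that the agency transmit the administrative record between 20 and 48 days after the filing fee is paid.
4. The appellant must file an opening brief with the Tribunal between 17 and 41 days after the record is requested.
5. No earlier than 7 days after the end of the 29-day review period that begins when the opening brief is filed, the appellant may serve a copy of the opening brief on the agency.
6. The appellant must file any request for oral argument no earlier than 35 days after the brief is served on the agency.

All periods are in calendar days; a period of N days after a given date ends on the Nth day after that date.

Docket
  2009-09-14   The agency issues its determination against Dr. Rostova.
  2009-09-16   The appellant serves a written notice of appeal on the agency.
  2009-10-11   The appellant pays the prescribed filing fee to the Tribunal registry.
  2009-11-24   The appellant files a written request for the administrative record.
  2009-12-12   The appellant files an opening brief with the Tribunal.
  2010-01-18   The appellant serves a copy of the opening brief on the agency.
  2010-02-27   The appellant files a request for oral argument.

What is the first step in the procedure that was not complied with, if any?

(1) due by 2009-09-14 + 10 days = 2009-09-24; done 2009-09-16 — timely.
(2) permitted from 2009-09-16 + 28 days = 2009-10-14 onward; done 2009-10-11 — 3 days too early.
The procedure was therefore not followed at step 2.

Step 2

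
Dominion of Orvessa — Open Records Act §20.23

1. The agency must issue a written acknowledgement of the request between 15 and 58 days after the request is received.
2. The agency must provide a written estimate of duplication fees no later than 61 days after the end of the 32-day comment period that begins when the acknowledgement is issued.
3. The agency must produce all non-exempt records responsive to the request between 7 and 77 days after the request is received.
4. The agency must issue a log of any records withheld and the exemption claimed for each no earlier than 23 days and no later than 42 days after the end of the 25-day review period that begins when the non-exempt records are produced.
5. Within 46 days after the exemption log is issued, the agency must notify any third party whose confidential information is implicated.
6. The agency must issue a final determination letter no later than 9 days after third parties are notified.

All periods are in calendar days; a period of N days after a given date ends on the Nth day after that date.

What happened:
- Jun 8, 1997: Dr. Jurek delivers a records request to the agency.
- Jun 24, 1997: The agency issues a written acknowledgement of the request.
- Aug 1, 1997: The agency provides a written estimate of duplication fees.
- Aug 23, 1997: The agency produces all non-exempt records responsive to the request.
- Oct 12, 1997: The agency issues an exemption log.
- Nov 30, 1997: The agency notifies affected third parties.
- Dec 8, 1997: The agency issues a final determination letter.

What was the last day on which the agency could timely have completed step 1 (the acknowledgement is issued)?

Step 1 runs from Jun 8, 1997, when the request is received. The window is 15–58 days after Jun 8, 1997; it closes on Aug 5, 1997.

Aug 5, 1997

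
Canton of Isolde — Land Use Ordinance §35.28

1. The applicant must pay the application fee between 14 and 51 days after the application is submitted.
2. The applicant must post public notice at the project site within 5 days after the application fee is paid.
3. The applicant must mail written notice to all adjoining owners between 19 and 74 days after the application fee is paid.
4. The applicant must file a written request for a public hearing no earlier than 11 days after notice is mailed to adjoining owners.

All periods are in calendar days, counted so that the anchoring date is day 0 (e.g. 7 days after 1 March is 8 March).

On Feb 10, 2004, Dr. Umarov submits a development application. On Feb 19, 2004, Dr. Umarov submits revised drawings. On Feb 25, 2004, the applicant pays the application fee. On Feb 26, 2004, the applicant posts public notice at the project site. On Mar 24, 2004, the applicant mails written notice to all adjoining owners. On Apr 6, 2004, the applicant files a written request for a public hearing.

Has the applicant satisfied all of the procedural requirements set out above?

Step 1 — 14 and 51 days from Feb 10, 2004 (when the application is submitted) are Feb 24, 2004 and Apr 1, 2004 respectively; done Feb 25, 2004 — within the window.
Step 2 — counting 5 days from Feb 25, 2004 (when the application fee is paid) gives a deadline of Mar 1, 2004; completed Feb 26, 2004, before the deadline.
Step 3 — 19 and 74 days from Feb 25, 2004 (when the application fee is paid) are Mar 15, 2004 and May 9, 2004 respectively; Mar 24, 2004 falls inside that range.
Step 4 — must wait 11 days from Mar 24, 2004 (when notice is mailed to adjoining owners), so not before Apr 4, 2004; Apr 6, 2004 is on or after that date.

Yes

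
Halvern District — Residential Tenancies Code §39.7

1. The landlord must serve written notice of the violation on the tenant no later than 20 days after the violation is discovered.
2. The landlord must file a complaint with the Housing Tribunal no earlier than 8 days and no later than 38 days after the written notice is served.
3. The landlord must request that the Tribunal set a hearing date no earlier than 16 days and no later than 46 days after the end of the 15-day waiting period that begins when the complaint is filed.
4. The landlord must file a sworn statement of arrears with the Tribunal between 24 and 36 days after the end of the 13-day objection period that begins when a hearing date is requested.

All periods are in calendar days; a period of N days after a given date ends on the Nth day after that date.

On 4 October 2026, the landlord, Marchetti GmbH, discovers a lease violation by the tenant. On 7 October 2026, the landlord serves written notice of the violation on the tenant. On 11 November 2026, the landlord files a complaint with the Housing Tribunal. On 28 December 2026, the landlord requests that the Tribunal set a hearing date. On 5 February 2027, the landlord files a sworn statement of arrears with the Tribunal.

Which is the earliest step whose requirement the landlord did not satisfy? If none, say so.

None — every step was satisfied

Step 1: 20 days after 4 October 2026 (when the violation is discovered) is 24 October 2026; done 7 October 2026 — timely.
Step 2: the window is 8–38 days after 7 October 2026 (when the written notice is served), so 15 October 2026 through 14 November 2026; done 11 November 2026, which is between those dates.
Step 3: the window is 16–46 days after 26 November 2026 (end of the 15-day waiting period, which began when the complaint is filed on 11 November 2026), so 12 December 2026 through 11 January 2027; done 28 December 2026, which is between those dates.
Step 4: the window is 24–36 days after 10 January 2027 (end of the 13-day objection period, which began when a hearing date is requested on 28 December 2026), so 3 February 2027 through 15 February 2027; done 5 February 2027, which is between those dates.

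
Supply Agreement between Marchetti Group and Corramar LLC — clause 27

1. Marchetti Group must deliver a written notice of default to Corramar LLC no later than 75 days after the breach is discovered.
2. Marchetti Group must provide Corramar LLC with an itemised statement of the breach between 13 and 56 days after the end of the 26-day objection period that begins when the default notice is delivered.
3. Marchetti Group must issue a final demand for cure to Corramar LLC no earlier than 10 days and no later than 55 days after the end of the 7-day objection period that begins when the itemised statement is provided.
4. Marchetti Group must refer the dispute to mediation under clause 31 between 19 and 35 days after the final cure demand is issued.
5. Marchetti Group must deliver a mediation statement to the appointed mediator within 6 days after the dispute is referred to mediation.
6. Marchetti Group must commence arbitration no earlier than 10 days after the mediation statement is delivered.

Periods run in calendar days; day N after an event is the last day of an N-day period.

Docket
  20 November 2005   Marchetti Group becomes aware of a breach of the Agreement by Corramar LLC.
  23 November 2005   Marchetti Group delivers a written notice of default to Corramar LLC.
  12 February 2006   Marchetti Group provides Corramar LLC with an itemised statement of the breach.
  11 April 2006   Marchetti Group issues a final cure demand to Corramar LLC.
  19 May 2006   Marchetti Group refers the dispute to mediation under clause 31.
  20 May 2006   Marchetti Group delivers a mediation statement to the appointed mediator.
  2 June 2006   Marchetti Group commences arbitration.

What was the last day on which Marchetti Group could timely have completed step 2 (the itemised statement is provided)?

The default notice is delivered on 23 November 2005; the 26-day objection period therefore ends 19 December 2005, and step 2 runs from that date. The window is 13–56 days after 19 December 2005; it closes on 13 February 2006.

13 February 2006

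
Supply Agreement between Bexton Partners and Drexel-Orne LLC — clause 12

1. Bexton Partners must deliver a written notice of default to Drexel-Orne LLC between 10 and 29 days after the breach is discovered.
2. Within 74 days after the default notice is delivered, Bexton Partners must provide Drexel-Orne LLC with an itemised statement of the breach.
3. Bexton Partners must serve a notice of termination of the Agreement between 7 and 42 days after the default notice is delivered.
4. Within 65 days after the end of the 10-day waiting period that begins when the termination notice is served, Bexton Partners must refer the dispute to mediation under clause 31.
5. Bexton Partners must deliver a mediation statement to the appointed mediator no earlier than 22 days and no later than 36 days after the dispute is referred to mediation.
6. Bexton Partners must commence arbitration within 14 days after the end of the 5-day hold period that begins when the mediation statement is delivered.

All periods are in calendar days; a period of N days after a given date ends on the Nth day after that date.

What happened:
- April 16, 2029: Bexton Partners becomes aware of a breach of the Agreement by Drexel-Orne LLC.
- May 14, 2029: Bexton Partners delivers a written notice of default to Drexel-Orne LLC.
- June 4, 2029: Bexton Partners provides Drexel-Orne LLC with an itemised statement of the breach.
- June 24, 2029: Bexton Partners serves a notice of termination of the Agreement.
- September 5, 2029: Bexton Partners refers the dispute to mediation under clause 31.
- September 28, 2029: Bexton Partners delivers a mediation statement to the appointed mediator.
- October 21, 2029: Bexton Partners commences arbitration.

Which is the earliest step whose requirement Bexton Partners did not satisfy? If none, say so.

Step 6

Step 1: the window is 10–29 days after April 16, 2029 (when the breach is discovered), so April 26, 2029 through May 15, 2029; May 14, 2029 falls inside that range.
Step 2: 74 days after May 14, 2029 (when the default notice is delivered) is July 27, 2029; done June 4, 2029 — timely.
Step 3: the window is 7–42 days after May 14, 2029 (when the default notice is delivered), so May 21, 2029 through June 25, 2029; done June 24, 2029 — within the window.
Step 4: 65 days after July 4, 2029 (end of the 10-day waiting period, which began when the termination notice is served on June 24, 2029) is September 7, 2029; completed September 5, 2029, before the deadline.
Step 5: the window is 22–36 days after September 5, 2029 (when the dispute is referred to mediation), so September 27, 2029 through October 11, 2029; September 28, 2029 falls inside that range.
Step 6: 14 days after October 3, 2029 (end of the 5-day hold period, which began when the mediation statement is delivered on September 28, 2029) is October 17, 2029; done October 21, 2029 — 4 days late.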